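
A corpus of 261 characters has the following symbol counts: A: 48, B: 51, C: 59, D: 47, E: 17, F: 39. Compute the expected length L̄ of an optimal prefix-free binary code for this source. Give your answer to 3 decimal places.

Probabilities are the counts divided by 261.
Repeatedly combine the two least-probable nodes; the expected code length is the sum of the merged weights.
merge 17/261 + 13/87 → 56/261
merge 47/261 + 16/87 → 95/261
merge 17/87 + 56/261 → 107/261
merge 59/261 + 95/261 → 154/261
merge 107/261 + 154/261 → 1
L = 56/261 + 95/261 + 107/261 + 154/261 + 1 = 673/261 ≈ 2.579 bits/symbol.

2.579 bits/symbol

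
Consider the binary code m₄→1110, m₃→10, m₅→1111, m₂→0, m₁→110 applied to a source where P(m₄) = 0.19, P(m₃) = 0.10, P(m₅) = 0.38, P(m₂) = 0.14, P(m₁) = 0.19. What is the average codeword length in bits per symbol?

3.19 bits/symbol

L̄ = Σ pᵢ·ℓᵢ = 0.19·4 + 0.10·2 + 0.38·4 + 0.14·1 + 0.19·3 = 3.19 bits/symbol.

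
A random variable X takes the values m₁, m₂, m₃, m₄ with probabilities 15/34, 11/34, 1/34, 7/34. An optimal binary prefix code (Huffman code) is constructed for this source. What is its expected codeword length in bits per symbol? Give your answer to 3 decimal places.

Repeatedly combine the two least-probable nodes; the expected code length is the sum of the merged weights.
merge 1/34 + 7/34 → 4/17
merge 4/17 + 11/34 → 19/34
merge 15/34 + 19/34 → 1
L = 4/17 + 19/34 + 1 = 61/34 ≈ 1.794 bits/symbol.

1.794 bits/symbol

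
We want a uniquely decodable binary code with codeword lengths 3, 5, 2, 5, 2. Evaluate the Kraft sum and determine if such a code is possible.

0.6875; yes

With common denominator 2^5 = 32: Σ 2^(−ℓᵢ) = 4/32 + 1/32 + 8/32 + 1/32 + 8/32 = 22/32 = 0.6875.
Kraft's inequality requires Σ ≤ 1; here Σ = 0.6875 ≤ 1, so such a prefix code exists.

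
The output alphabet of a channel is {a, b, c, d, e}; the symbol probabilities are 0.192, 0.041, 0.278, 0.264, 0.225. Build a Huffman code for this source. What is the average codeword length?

2.233 bits/symbol

Repeatedly combine the two least-probable nodes; the expected code length is the sum of the merged weights.
merge 41/1000 + 24/125 → 233/1000
merge 9/40 + 233/1000 → 229/500
merge 33/125 + 139/500 → 271/500
merge 229/500 + 271/500 → 1
L = 233/1000 + 229/500 + 271/500 + 1 = 2233/1000 = 2.233 bits/symbol.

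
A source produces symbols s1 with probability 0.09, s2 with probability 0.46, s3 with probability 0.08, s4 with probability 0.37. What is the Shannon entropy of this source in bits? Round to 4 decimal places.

1.6502 bits

H = −Σ pᵢ log₂ pᵢ.
−0.09·log₂(0.09) = 0.3127
−0.46·log₂(0.46) = 0.5153
−0.08·log₂(0.08) = 0.2915
−0.37·log₂(0.37) = 0.5307
Sum ≈ 1.6502 → 1.6502 bits.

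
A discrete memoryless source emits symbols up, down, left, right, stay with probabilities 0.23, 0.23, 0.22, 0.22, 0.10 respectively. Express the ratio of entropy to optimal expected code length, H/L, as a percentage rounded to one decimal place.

97.8%

Entropy H = −Σ p log₂ p ≈ 2.2687 bits.
Huffman merges: 1/10+11/50→8/25; 11/50+23/100→9/20; 23/100+8/25→11/20; 9/20+11/20→1. L = 58/25 ≈ 2.3200.
Efficiency = H/L = 2.2687/2.3200 = 97.8%.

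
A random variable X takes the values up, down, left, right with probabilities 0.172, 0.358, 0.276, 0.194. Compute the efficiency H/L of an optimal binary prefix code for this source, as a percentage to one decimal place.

96.9%

Entropy H = −Σ p log₂ p ≈ 1.9389 bits.
Huffman merges: 43/250+97/500→183/500; 69/250+179/500→317/500; 183/500+317/500→1. L = 2 ≈ 2.0000.
Efficiency = H/L = 1.9389/2.0000 = 96.9%.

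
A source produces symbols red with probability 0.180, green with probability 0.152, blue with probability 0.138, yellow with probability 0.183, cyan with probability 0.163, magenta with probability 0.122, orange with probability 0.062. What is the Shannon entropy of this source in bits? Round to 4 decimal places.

2.7467 bits

H = −Σ pᵢ log₂ pᵢ.
−0.180·log₂(0.180) = 0.4453
−0.152·log₂(0.152) = 0.4131
−0.138·log₂(0.138) = 0.3943
−0.183·log₂(0.183) = 0.4484
−0.163·log₂(0.163) = 0.4266
−0.122·log₂(0.122) = 0.3703
−0.062·log₂(0.062) = 0.2487
Sum ≈ 2.7467 → 2.7467 bits.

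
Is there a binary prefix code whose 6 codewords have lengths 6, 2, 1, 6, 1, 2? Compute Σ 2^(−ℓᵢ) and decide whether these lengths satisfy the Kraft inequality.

With common denominator 2^6 = 64: Σ 2^(−ℓᵢ) = 1/64 + 16/64 + 32/64 + 1/64 + 32/64 + 16/64 = 98/64 = 1.53125.
Kraft's inequality requires Σ ≤ 1; here Σ = 1.53125 > 1, so no such prefix code exists.

1.53125; no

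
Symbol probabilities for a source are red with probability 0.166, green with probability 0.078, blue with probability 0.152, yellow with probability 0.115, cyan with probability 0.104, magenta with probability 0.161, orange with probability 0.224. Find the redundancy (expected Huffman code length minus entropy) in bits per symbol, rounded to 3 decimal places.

Entropy H = −Σ p log₂ p ≈ 2.7364 bits.
Huffman merges: 39/500+13/125→91/500; 23/200+19/125→267/1000; 161/1000+83/500→327/1000; 91/500+28/125→203/500; 267/1000+327/1000→297/500; 203/500+297/500→1. L = 347/125 ≈ 2.7760.
L − H = 2.7760 − 2.7364 = 0.040 bits.

0.040 bits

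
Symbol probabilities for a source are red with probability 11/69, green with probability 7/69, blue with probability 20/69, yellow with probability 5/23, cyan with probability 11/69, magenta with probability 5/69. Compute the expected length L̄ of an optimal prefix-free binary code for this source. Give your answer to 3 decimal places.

2.493 bits/symbol

Repeatedly combine the two least-probable nodes; the expected code length is the sum of the merged weights.
merge 5/69 + 7/69 → 4/23
merge 11/69 + 11/69 → 22/69
merge 4/23 + 5/23 → 9/23
merge 20/69 + 22/69 → 14/23
merge 9/23 + 14/23 → 1
L = 4/23 + 22/69 + 9/23 + 14/23 + 1 = 172/69 ≈ 2.493 bits/symbol.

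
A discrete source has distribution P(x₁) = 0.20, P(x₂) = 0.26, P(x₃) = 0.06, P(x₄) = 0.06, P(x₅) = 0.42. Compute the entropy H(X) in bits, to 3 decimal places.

H = −Σ pᵢ log₂ pᵢ.
−0.20·log₂(0.20) = 0.4644
−0.26·log₂(0.26) = 0.5053
−0.06·log₂(0.06) = 0.2435
−0.06·log₂(0.06) = 0.2435
−0.42·log₂(0.42) = 0.5256
Sum ≈ 1.9824 → 1.982 bits.

1.982 bits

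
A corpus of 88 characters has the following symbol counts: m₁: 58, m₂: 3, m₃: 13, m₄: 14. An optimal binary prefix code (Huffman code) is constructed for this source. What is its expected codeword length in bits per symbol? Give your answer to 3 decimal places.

Probabilities are the counts divided by 88.
Repeatedly combine the two least-probable nodes; the expected code length is the sum of the merged weights.
merge 3/88 + 13/88 → 2/11
merge 7/44 + 2/11 → 15/44
merge 15/44 + 29/44 → 1
L = 2/11 + 15/44 + 1 = 67/44 ≈ 1.523 bits/symbol.

1.523 bits/symbol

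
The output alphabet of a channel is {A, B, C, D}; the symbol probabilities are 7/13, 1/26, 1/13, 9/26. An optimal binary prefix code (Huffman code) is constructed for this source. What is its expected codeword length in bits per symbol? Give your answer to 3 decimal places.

1.577 bits/symbol

Repeatedly combine the two least-probable nodes; the expected code length is the sum of the merged weights.
merge 1/26 + 1/13 → 3/26
merge 3/26 + 9/26 → 6/13
merge 6/13 + 7/13 → 1
L = 3/26 + 6/13 + 1 = 41/26 ≈ 1.577 bits/symbol.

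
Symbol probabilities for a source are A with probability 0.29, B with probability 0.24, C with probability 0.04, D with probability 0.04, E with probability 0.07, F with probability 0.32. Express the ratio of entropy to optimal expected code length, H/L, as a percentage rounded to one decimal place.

97.7%

Entropy H = −Σ p log₂ p ≈ 2.1781 bits.
Huffman merges: 1/25+1/25→2/25; 7/100+2/25→3/20; 3/20+6/25→39/100; 29/100+8/25→61/100; 39/100+61/100→1. L = 223/100 ≈ 2.2300.
Efficiency = H/L = 2.1781/2.2300 = 97.7%.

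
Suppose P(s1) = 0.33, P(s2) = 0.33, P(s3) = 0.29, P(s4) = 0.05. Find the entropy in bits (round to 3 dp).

1.790 bits

H = −Σ pᵢ log₂ pᵢ.
−0.33·log₂(0.33) = 0.5278
−0.33·log₂(0.33) = 0.5278
−0.29·log₂(0.29) = 0.5179
−0.05·log₂(0.05) = 0.2161
Sum ≈ 1.7896 → 1.790 bits.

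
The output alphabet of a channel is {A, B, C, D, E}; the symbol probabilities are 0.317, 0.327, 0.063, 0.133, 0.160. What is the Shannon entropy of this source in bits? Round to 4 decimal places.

2.1141 bits

H = −Σ pᵢ log₂ pᵢ.
−0.317·log₂(0.317) = 0.5254
−0.327·log₂(0.327) = 0.5273
−0.063·log₂(0.063) = 0.2513
−0.133·log₂(0.133) = 0.3871
−0.160·log₂(0.160) = 0.4230
Sum ≈ 2.1141 → 2.1141 bits.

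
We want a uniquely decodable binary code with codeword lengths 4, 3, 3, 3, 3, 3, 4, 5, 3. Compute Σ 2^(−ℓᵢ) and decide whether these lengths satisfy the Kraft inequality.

With common denominator 2^5 = 32: Σ 2^(−ℓᵢ) = 2/32 + 4/32 + 4/32 + 4/32 + 4/32 + 4/32 + 2/32 + 1/32 + 4/32 = 29/32 = 0.90625.
Kraft's inequality requires Σ ≤ 1; here Σ = 0.90625 ≤ 1, so such a prefix code exists.

0.90625; yes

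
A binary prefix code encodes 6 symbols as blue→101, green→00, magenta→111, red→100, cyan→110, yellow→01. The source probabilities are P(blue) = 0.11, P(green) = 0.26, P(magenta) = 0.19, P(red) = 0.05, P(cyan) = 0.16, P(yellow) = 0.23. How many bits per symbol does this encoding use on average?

L̄ = Σ pᵢ·ℓᵢ = 0.11·3 + 0.26·2 + 0.19·3 + 0.05·3 + 0.16·3 + 0.23·2 = 2.51 bits/symbol.

2.51 bits/symbol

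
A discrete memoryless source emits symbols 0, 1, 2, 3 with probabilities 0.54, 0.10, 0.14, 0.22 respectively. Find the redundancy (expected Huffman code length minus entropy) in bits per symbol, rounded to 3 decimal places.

0.010 bits

Entropy H = −Σ p log₂ p ≈ 1.6899 bits.
Huffman merges: 1/10+7/50→6/25; 11/50+6/25→23/50; 23/50+27/50→1. L = 17/10 ≈ 1.7000.
L − H = 1.7000 − 1.6899 = 0.010 bits.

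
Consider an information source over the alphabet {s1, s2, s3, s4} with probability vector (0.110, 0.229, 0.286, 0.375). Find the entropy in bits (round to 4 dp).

H = −Σ pᵢ log₂ pᵢ.
−0.110·log₂(0.110) = 0.3503
−0.229·log₂(0.229) = 0.4870
−0.286·log₂(0.286) = 0.5165
−0.375·log₂(0.375) = 0.5306
Sum ≈ 1.8844 → 1.8844 bits.

1.8844 bits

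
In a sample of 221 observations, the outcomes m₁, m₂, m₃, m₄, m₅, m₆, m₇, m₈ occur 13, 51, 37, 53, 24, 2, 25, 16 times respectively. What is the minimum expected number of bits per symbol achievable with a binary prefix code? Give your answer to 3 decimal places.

Probabilities are the counts divided by 221.
Repeatedly combine the two least-probable nodes; the expected code length is the sum of the merged weights.
merge 2/221 + 1/17 → 15/221
merge 15/221 + 16/221 → 31/221
merge 24/221 + 25/221 → 49/221
merge 31/221 + 37/221 → 4/13
merge 49/221 + 3/13 → 100/221
merge 53/221 + 4/13 → 121/221
merge 100/221 + 121/221 → 1
L = 15/221 + 31/221 + 49/221 + 4/13 + 100/221 + 121/221 + 1 = 605/221 ≈ 2.738 bits/symbol.

2.738 bits/symbol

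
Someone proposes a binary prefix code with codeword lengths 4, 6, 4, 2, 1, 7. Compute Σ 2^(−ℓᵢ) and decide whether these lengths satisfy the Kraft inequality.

With common denominator 2^7 = 128: Σ 2^(−ℓᵢ) = 8/128 + 2/128 + 8/128 + 32/128 + 64/128 + 1/128 = 115/128 = 0.8984375.
Kraft's inequality requires Σ ≤ 1; here Σ = 0.8984375 ≤ 1, so such a prefix code exists.

0.8984375; yes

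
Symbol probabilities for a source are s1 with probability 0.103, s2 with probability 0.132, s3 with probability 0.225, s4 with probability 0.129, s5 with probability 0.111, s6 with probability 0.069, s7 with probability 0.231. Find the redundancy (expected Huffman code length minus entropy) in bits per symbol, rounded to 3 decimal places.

0.021 bits

Entropy H = −Σ p log₂ p ≈ 2.6952 bits.
Huffman merges: 69/1000+103/1000→43/250; 111/1000+129/1000→6/25; 33/250+43/250→38/125; 9/40+231/1000→57/125; 6/25+38/125→68/125; 57/125+68/125→1. L = 679/250 ≈ 2.7160.
L − H = 2.7160 − 2.6952 = 0.021 bits.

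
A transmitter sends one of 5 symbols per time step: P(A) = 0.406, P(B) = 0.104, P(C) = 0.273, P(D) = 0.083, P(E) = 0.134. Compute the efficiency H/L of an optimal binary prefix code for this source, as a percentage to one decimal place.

Entropy H = −Σ p log₂ p ≈ 2.0655 bits.
Huffman merges: 83/1000+13/125→187/1000; 67/500+187/1000→321/1000; 273/1000+321/1000→297/500; 203/500+297/500→1. L = 1051/500 ≈ 2.1020.
Efficiency = H/L = 2.0655/2.1020 = 98.3%.

98.3%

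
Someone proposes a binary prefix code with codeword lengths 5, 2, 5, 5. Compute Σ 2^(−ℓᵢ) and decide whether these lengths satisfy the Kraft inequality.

With common denominator 2^5 = 32: Σ 2^(−ℓᵢ) = 1/32 + 8/32 + 1/32 + 1/32 = 11/32 = 0.34375.
Kraft's inequality requires Σ ≤ 1; here Σ = 0.34375 ≤ 1, so such a prefix code exists.

0.34375; yes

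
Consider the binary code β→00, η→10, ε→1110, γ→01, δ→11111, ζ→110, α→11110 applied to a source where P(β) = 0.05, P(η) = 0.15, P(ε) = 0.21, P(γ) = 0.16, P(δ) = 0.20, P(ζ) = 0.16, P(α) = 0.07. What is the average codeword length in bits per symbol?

L̄ = Σ pᵢ·ℓᵢ = 0.05·2 + 0.15·2 + 0.21·4 + 0.16·2 + 0.20·5 + 0.16·3 + 0.07·5 = 3.39 bits/symbol.

3.39 bits/symbol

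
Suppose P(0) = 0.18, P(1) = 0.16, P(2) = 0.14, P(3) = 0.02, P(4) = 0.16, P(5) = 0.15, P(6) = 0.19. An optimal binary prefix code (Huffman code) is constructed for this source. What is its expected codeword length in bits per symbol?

Repeatedly combine the two least-probable nodes; the expected code length is the sum of the merged weights.
merge 1/50 + 7/50 → 4/25
merge 3/20 + 4/25 → 31/100
merge 4/25 + 4/25 → 8/25
merge 9/50 + 19/100 → 37/100
merge 31/100 + 8/25 → 63/100
merge 37/100 + 63/100 → 1
L = 4/25 + 31/100 + 8/25 + 37/100 + 63/100 + 1 = 279/100 = 2.79 bits/symbol.

2.79 bits/symbol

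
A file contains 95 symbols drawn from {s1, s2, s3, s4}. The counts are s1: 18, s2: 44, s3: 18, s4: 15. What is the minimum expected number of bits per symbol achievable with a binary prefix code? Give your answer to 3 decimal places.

1.884 bits/symbol

Probabilities are the counts divided by 95.
Repeatedly combine the two least-probable nodes; the expected code length is the sum of the merged weights.
merge 3/19 + 18/95 → 33/95
merge 18/95 + 33/95 → 51/95
merge 44/95 + 51/95 → 1
L = 33/95 + 51/95 + 1 = 179/95 ≈ 1.884 bits/symbol.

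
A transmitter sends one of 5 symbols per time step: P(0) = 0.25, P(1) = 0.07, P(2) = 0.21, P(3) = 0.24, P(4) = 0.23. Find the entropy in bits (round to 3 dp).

2.223 bits

H = −Σ pᵢ log₂ pᵢ.
−0.25·log₂(0.25) = 0.5000
−0.07·log₂(0.07) = 0.2686
−0.21·log₂(0.21) = 0.4728
−0.24·log₂(0.24) = 0.4941
−0.23·log₂(0.23) = 0.4877
Sum ≈ 2.2232 → 2.223 bits.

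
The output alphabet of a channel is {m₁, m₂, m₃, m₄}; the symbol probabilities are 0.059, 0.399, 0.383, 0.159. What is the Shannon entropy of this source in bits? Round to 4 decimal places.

1.7219 bits

H = −Σ pᵢ log₂ pᵢ.
−0.059·log₂(0.059) = 0.2409
−0.399·log₂(0.399) = 0.5289
−0.383·log₂(0.383) = 0.5303
−0.159·log₂(0.159) = 0.4218
Sum ≈ 1.7219 → 1.7219 bits.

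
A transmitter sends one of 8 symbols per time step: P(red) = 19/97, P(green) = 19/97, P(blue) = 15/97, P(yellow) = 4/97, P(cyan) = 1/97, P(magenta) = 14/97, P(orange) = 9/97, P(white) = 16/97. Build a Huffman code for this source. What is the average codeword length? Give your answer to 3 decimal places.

2.804 bits/symbol

Repeatedly combine the two least-probable nodes; the expected code length is the sum of the merged weights.
merge 1/97 + 4/97 → 5/97
merge 5/97 + 9/97 → 14/97
merge 14/97 + 14/97 → 28/97
merge 15/97 + 16/97 → 31/97
merge 19/97 + 19/97 → 38/97
merge 28/97 + 31/97 → 59/97
merge 38/97 + 59/97 → 1
L = 5/97 + 14/97 + 28/97 + 31/97 + 38/97 + 59/97 + 1 = 272/97 ≈ 2.804 bits/symbol.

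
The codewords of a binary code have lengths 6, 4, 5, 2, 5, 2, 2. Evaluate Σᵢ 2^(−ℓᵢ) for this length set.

0.890625

With common denominator 2^6 = 64: Σ 2^(−ℓᵢ) = 1/64 + 4/64 + 2/64 + 16/64 + 2/64 + 16/64 + 16/64 = 57/64 = 0.890625.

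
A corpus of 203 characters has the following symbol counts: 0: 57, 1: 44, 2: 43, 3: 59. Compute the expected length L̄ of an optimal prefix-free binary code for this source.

2 bits/symbol

Probabilities are the counts divided by 203.
Repeatedly combine the two least-probable nodes; the expected code length is the sum of the merged weights.
merge 43/203 + 44/203 → 3/7
merge 57/203 + 59/203 → 4/7
merge 3/7 + 4/7 → 1
L = 3/7 + 4/7 + 1 = 2 bits/symbol.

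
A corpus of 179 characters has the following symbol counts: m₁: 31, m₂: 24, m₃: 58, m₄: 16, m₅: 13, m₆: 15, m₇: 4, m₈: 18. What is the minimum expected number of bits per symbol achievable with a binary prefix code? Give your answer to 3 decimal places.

Probabilities are the counts divided by 179.
Repeatedly combine the two least-probable nodes; the expected code length is the sum of the merged weights.
merge 4/179 + 13/179 → 17/179
merge 15/179 + 16/179 → 31/179
merge 17/179 + 18/179 → 35/179
merge 24/179 + 31/179 → 55/179
merge 31/179 + 35/179 → 66/179
merge 55/179 + 58/179 → 113/179
merge 66/179 + 113/179 → 1
L = 17/179 + 31/179 + 35/179 + 55/179 + 66/179 + 113/179 + 1 = 496/179 ≈ 2.771 bits/symbol.

2.771 bits/symbol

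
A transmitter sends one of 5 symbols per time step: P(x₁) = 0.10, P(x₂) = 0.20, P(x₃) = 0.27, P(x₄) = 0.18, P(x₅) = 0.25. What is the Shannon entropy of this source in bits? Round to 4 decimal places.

H = −Σ pᵢ log₂ pᵢ.
−0.10·log₂(0.10) = 0.3322
−0.20·log₂(0.20) = 0.4644
−0.27·log₂(0.27) = 0.5100
−0.18·log₂(0.18) = 0.4453
−0.25·log₂(0.25) = 0.5000
Sum ≈ 2.2519 → 2.2519 bits.

2.2519 bits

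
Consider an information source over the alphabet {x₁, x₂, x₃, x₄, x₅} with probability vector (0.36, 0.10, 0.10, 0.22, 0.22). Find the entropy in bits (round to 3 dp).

2.156 bits

H = −Σ pᵢ log₂ pᵢ.
−0.36·log₂(0.36) = 0.5306
−0.10·log₂(0.10) = 0.3322
−0.10·log₂(0.10) = 0.3322
−0.22·log₂(0.22) = 0.4806
−0.22·log₂(0.22) = 0.4806
Sum ≈ 2.1561 → 2.156 bits.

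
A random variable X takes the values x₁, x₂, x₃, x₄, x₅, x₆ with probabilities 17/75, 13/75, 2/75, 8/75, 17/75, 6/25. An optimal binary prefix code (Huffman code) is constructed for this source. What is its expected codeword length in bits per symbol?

Repeatedly combine the two least-probable nodes; the expected code length is the sum of the merged weights.
merge 2/75 + 8/75 → 2/15
merge 2/15 + 13/75 → 23/75
merge 17/75 + 17/75 → 34/75
merge 6/25 + 23/75 → 41/75
merge 34/75 + 41/75 → 1
L = 2/15 + 23/75 + 34/75 + 41/75 + 1 = 61/25 = 2.44 bits/symbol.

2.44 bits/symbol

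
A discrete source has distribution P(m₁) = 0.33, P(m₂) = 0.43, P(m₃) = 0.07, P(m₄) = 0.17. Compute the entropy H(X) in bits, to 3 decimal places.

H = −Σ pᵢ log₂ pᵢ.
−0.33·log₂(0.33) = 0.5278
−0.43·log₂(0.43) = 0.5236
−0.07·log₂(0.07) = 0.2686
−0.17·log₂(0.17) = 0.4346
Sum ≈ 1.7545 → 1.755 bits.

1.755 bits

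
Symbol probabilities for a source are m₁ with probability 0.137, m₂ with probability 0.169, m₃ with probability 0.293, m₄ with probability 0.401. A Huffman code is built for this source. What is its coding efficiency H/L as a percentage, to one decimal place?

Entropy H = −Σ p log₂ p ≈ 1.8739 bits.
Huffman merges: 137/1000+169/1000→153/500; 293/1000+153/500→599/1000; 401/1000+599/1000→1. L = 381/200 ≈ 1.9050.
Efficiency = H/L = 1.8739/1.9050 = 98.4%.

98.4%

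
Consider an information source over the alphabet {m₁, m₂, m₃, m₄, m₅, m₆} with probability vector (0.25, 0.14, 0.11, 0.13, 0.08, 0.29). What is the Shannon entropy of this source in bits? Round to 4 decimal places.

H = −Σ pᵢ log₂ pᵢ.
−0.25·log₂(0.25) = 0.5000
−0.14·log₂(0.14) = 0.3971
−0.11·log₂(0.11) = 0.3503
−0.13·log₂(0.13) = 0.3826
−0.08·log₂(0.08) = 0.2915
−0.29·log₂(0.29) = 0.5179
Sum ≈ 2.4395 → 2.4395 bits.

2.4395 bits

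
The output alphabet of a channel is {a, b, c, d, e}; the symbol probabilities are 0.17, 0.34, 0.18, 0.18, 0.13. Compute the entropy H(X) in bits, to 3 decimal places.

2.237 bits

H = −Σ pᵢ log₂ pᵢ.
−0.17·log₂(0.17) = 0.4346
−0.34·log₂(0.34) = 0.5292
−0.18·log₂(0.18) = 0.4453
−0.18·log₂(0.18) = 0.4453
−0.13·log₂(0.13) = 0.3826
Sum ≈ 2.2370 → 2.237 bits.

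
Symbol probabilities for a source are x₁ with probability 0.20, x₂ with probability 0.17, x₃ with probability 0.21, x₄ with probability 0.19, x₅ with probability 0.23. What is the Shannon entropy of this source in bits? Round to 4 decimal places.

2.3147 bits

H = −Σ pᵢ log₂ pᵢ.
−0.20·log₂(0.20) = 0.4644
−0.17·log₂(0.17) = 0.4346
−0.21·log₂(0.21) = 0.4728
−0.19·log₂(0.19) = 0.4552
−0.23·log₂(0.23) = 0.4877
Sum ≈ 2.3147 → 2.3147 bits.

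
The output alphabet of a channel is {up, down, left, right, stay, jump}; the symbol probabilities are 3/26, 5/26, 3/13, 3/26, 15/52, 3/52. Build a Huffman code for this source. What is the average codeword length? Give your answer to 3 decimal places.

Repeatedly combine the two least-probable nodes; the expected code length is the sum of the merged weights.
merge 3/52 + 3/26 → 9/52
merge 3/26 + 9/52 → 15/52
merge 5/26 + 3/13 → 11/26
merge 15/52 + 15/52 → 15/26
merge 11/26 + 15/26 → 1
L = 9/52 + 15/52 + 11/26 + 15/26 + 1 = 32/13 ≈ 2.462 bits/symbol.

2.462 bits/symbol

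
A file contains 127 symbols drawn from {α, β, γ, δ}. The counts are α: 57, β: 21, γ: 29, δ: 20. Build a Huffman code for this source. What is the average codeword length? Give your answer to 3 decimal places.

Probabilities are the counts divided by 127.
Repeatedly combine the two least-probable nodes; the expected code length is the sum of the merged weights.
merge 20/127 + 21/127 → 41/127
merge 29/127 + 41/127 → 70/127
merge 57/127 + 70/127 → 1
L = 41/127 + 70/127 + 1 = 238/127 ≈ 1.874 bits/symbol.

1.874 bits/symbol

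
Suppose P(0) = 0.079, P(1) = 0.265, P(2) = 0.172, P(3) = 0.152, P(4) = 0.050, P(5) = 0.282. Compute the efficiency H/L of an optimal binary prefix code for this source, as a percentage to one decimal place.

Entropy H = −Σ p log₂ p ≈ 2.3780 bits.
Huffman merges: 1/20+79/1000→129/1000; 129/1000+19/125→281/1000; 43/250+53/200→437/1000; 281/1000+141/500→563/1000; 437/1000+563/1000→1. L = 241/100 ≈ 2.4100.
Efficiency = H/L = 2.3780/2.4100 = 98.7%.

98.7%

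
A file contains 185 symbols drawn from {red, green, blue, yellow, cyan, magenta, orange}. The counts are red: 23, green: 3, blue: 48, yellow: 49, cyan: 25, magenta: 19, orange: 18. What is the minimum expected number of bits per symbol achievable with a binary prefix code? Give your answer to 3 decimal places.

2.589 bits/symbol

Probabilities are the counts divided by 185.
Repeatedly combine the two least-probable nodes; the expected code length is the sum of the merged weights.
merge 3/185 + 18/185 → 21/185
merge 19/185 + 21/185 → 8/37
merge 23/185 + 5/37 → 48/185
merge 8/37 + 48/185 → 88/185
merge 48/185 + 49/185 → 97/185
merge 88/185 + 97/185 → 1
L = 21/185 + 8/37 + 48/185 + 88/185 + 97/185 + 1 = 479/185 ≈ 2.589 bits/symbol.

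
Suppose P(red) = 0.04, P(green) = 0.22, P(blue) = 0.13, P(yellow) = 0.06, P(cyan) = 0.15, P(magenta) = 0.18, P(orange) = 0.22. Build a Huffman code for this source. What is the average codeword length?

2.66 bits/symbol

Repeatedly combine the two least-probable nodes; the expected code length is the sum of the merged weights.
merge 1/25 + 3/50 → 1/10
merge 1/10 + 13/100 → 23/100
merge 3/20 + 9/50 → 33/100
merge 11/50 + 11/50 → 11/25
merge 23/100 + 33/100 → 14/25
merge 11/25 + 14/25 → 1
L = 1/10 + 23/100 + 33/100 + 11/25 + 14/25 + 1 = 133/50 = 2.66 bits/symbol.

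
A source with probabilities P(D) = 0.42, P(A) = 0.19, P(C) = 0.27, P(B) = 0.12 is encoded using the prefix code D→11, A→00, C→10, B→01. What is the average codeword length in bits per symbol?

2 bits/symbol

L̄ = Σ pᵢ·ℓᵢ = 0.42·2 + 0.19·2 + 0.27·2 + 0.12·2 = 2 bits/symbol.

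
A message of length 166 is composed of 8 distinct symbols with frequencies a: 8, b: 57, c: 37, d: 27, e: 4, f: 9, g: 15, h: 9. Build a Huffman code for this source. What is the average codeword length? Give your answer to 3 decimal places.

Probabilities are the counts divided by 166.
Repeatedly combine the two least-probable nodes; the expected code length is the sum of the merged weights.
merge 2/83 + 4/83 → 6/83
merge 9/166 + 9/166 → 9/83
merge 6/83 + 15/166 → 27/166
merge 9/83 + 27/166 → 45/166
merge 27/166 + 37/166 → 32/83
merge 45/166 + 57/166 → 51/83
merge 32/83 + 51/83 → 1
L = 6/83 + 9/83 + 27/166 + 45/166 + 32/83 + 51/83 + 1 = 217/83 ≈ 2.614 bits/symbol.

2.614 bits/symbol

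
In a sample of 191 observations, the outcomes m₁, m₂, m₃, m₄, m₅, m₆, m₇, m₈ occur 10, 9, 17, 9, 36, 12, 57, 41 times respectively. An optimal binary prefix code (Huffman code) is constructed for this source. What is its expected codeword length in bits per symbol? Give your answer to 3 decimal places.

Probabilities are the counts divided by 191.
Repeatedly combine the two least-probable nodes; the expected code length is the sum of the merged weights.
merge 9/191 + 9/191 → 18/191
merge 10/191 + 12/191 → 22/191
merge 17/191 + 18/191 → 35/191
merge 22/191 + 35/191 → 57/191
merge 36/191 + 41/191 → 77/191
merge 57/191 + 57/191 → 114/191
merge 77/191 + 114/191 → 1
L = 18/191 + 22/191 + 35/191 + 57/191 + 77/191 + 114/191 + 1 = 514/191 ≈ 2.691 bits/symbol.

2.691 bits/symbol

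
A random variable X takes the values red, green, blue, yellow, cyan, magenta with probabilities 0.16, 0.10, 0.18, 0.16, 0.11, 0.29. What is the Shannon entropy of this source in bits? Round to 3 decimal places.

2.492 bits

H = −Σ pᵢ log₂ pᵢ.
−0.16·log₂(0.16) = 0.4230
−0.10·log₂(0.10) = 0.3322
−0.18·log₂(0.18) = 0.4453
−0.16·log₂(0.16) = 0.4230
−0.11·log₂(0.11) = 0.3503
−0.29·log₂(0.29) = 0.5179
Sum ≈ 2.4917 → 2.492 bits.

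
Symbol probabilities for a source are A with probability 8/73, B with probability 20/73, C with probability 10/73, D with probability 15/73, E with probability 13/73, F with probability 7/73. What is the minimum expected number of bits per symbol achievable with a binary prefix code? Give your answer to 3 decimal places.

Repeatedly combine the two least-probable nodes; the expected code length is the sum of the merged weights.
merge 7/73 + 8/73 → 15/73
merge 10/73 + 13/73 → 23/73
merge 15/73 + 15/73 → 30/73
merge 20/73 + 23/73 → 43/73
merge 30/73 + 43/73 → 1
L = 15/73 + 23/73 + 30/73 + 43/73 + 1 = 184/73 ≈ 2.521 bits/symbol.

2.521 bits/symbol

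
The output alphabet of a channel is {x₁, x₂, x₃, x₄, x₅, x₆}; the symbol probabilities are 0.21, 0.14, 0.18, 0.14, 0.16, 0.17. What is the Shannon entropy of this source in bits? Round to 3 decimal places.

H = −Σ pᵢ log₂ pᵢ.
−0.21·log₂(0.21) = 0.4728
−0.14·log₂(0.14) = 0.3971
−0.18·log₂(0.18) = 0.4453
−0.14·log₂(0.14) = 0.3971
−0.16·log₂(0.16) = 0.4230
−0.17·log₂(0.17) = 0.4346
Sum ≈ 2.5700 → 2.570 bits.

2.570 bits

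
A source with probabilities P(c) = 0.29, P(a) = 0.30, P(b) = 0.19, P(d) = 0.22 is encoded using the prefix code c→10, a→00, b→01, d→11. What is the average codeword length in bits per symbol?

2 bits/symbol

L̄ = Σ pᵢ·ℓᵢ = 0.29·2 + 0.30·2 + 0.19·2 + 0.22·2 = 2 bits/symbol.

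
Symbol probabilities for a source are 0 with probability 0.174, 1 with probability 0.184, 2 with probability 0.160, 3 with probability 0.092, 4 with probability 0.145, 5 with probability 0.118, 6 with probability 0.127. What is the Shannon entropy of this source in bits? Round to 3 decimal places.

2.774 bits

H = −Σ pᵢ log₂ pᵢ.
−0.174·log₂(0.174) = 0.4390
−0.184·log₂(0.184) = 0.4494
−0.160·log₂(0.160) = 0.4230
−0.092·log₂(0.092) = 0.3167
−0.145·log₂(0.145) = 0.4040
−0.118·log₂(0.118) = 0.3638
−0.127·log₂(0.127) = 0.3781
Sum ≈ 2.7739 → 2.774 bits.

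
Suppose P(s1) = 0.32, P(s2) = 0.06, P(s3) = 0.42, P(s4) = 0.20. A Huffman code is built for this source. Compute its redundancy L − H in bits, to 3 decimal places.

0.080 bits

Entropy H = −Σ p log₂ p ≈ 1.7596 bits.
Huffman merges: 3/50+1/5→13/50; 13/50+8/25→29/50; 21/50+29/50→1. L = 46/25 ≈ 1.8400.
L − H = 1.8400 − 1.7596 = 0.080 bits.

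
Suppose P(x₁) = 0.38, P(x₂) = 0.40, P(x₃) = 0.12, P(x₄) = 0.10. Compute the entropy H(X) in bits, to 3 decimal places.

H = −Σ pᵢ log₂ pᵢ.
−0.38·log₂(0.38) = 0.5305
−0.40·log₂(0.40) = 0.5288
−0.12·log₂(0.12) = 0.3671
−0.10·log₂(0.10) = 0.3322
Sum ≈ 1.7585 → 1.758 bits.

1.758 bits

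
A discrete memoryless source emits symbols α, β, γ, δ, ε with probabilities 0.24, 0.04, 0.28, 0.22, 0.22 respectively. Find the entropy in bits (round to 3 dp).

2.155 bits

H = −Σ pᵢ log₂ pᵢ.
−0.24·log₂(0.24) = 0.4941
−0.04·log₂(0.04) = 0.1858
−0.28·log₂(0.28) = 0.5142
−0.22·log₂(0.22) = 0.4806
−0.22·log₂(0.22) = 0.4806
Sum ≈ 2.1553 → 2.155 bits.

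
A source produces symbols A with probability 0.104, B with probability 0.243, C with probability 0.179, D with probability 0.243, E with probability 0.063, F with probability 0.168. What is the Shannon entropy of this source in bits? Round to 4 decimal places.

H = −Σ pᵢ log₂ pᵢ.
−0.104·log₂(0.104) = 0.3396
−0.243·log₂(0.243) = 0.4960
−0.179·log₂(0.179) = 0.4443
−0.243·log₂(0.243) = 0.4960
−0.063·log₂(0.063) = 0.2513
−0.168·log₂(0.168) = 0.4323
Sum ≈ 2.4594 → 2.4594 bits.

2.4594 bits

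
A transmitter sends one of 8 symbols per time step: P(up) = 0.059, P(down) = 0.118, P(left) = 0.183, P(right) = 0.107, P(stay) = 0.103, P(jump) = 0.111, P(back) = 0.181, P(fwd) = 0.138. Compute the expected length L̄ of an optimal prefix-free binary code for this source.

2.979 bits/symbol

Repeatedly combine the two least-probable nodes; the expected code length is the sum of the merged weights.
merge 59/1000 + 103/1000 → 81/500
merge 107/1000 + 111/1000 → 109/500
merge 59/500 + 69/500 → 32/125
merge 81/500 + 181/1000 → 343/1000
merge 183/1000 + 109/500 → 401/1000
merge 32/125 + 343/1000 → 599/1000
merge 401/1000 + 599/1000 → 1
L = 81/500 + 109/500 + 32/125 + 343/1000 + 401/1000 + 599/1000 + 1 = 2979/1000 = 2.979 bits/symbol.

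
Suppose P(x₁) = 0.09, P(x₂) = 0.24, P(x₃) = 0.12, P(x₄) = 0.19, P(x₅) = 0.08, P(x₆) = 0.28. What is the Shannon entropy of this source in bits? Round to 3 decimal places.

2.435 bits

H = −Σ pᵢ log₂ pᵢ.
−0.09·log₂(0.09) = 0.3127
−0.24·log₂(0.24) = 0.4941
−0.12·log₂(0.12) = 0.3671
−0.19·log₂(0.19) = 0.4552
−0.08·log₂(0.08) = 0.2915
−0.28·log₂(0.28) = 0.5142
Sum ≈ 2.4348 → 2.435 bits.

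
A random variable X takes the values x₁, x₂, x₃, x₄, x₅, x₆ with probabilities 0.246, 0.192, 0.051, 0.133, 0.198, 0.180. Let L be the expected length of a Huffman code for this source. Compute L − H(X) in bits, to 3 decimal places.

Entropy H = −Σ p log₂ p ≈ 2.4688 bits.
Huffman merges: 51/1000+133/1000→23/125; 9/50+23/125→91/250; 24/125+99/500→39/100; 123/500+91/250→61/100; 39/100+61/100→1. L = 637/250 ≈ 2.5480.
L − H = 2.5480 − 2.4688 = 0.079 bits.

0.079 bits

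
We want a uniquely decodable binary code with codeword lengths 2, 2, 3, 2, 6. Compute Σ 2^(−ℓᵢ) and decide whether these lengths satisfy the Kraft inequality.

With common denominator 2^6 = 64: Σ 2^(−ℓᵢ) = 16/64 + 16/64 + 8/64 + 16/64 + 1/64 = 57/64 = 0.890625.
Kraft's inequality requires Σ ≤ 1; here Σ = 0.890625 ≤ 1, so such a prefix code exists.

0.890625; yes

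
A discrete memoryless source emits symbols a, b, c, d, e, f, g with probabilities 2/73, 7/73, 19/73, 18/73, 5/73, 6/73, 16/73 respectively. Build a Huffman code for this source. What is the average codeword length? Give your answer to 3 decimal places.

Repeatedly combine the two least-probable nodes; the expected code length is the sum of the merged weights.
merge 2/73 + 5/73 → 7/73
merge 6/73 + 7/73 → 13/73
merge 7/73 + 13/73 → 20/73
merge 16/73 + 18/73 → 34/73
merge 19/73 + 20/73 → 39/73
merge 34/73 + 39/73 → 1
L = 7/73 + 13/73 + 20/73 + 34/73 + 39/73 + 1 = 186/73 ≈ 2.548 bits/symbol.

2.548 bits/symbol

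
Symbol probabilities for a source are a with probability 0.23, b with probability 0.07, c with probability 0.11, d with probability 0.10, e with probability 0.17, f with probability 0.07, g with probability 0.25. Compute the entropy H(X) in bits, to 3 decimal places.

2.642 bits

H = −Σ pᵢ log₂ pᵢ.
−0.23·log₂(0.23) = 0.4877
−0.07·log₂(0.07) = 0.2686
−0.11·log₂(0.11) = 0.3503
−0.10·log₂(0.10) = 0.3322
−0.17·log₂(0.17) = 0.4346
−0.07·log₂(0.07) = 0.2686
−0.25·log₂(0.25) = 0.5000
Sum ≈ 2.6418 → 2.642 bits.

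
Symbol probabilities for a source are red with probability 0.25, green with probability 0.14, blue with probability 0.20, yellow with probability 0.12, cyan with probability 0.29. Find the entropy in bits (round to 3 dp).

2.246 bits

H = −Σ pᵢ log₂ pᵢ.
−0.25·log₂(0.25) = 0.5000
−0.14·log₂(0.14) = 0.3971
−0.20·log₂(0.20) = 0.4644
−0.12·log₂(0.12) = 0.3671
−0.29·log₂(0.29) = 0.5179
Sum ≈ 2.2465 → 2.246 bits.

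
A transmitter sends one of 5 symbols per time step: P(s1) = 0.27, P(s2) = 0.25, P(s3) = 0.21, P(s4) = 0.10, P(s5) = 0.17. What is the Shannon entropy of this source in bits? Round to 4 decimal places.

H = −Σ pᵢ log₂ pᵢ.
−0.27·log₂(0.27) = 0.5100
−0.25·log₂(0.25) = 0.5000
−0.21·log₂(0.21) = 0.4728
−0.10·log₂(0.10) = 0.3322
−0.17·log₂(0.17) = 0.4346
Sum ≈ 2.2496 → 2.2496 bits.

2.2496 bits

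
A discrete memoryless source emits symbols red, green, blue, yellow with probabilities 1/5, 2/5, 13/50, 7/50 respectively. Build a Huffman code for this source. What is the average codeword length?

Repeatedly combine the two least-probable nodes; the expected code length is the sum of the merged weights.
merge 7/50 + 1/5 → 17/50
merge 13/50 + 17/50 → 3/5
merge 2/5 + 3/5 → 1
L = 17/50 + 3/5 + 1 = 97/50 = 1.94 bits/symbol.

1.94 bits/symbol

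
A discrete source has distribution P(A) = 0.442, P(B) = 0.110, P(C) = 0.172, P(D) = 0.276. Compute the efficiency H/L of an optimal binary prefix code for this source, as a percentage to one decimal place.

Entropy H = −Σ p log₂ p ≈ 1.8203 bits.
Huffman merges: 11/100+43/250→141/500; 69/250+141/500→279/500; 221/500+279/500→1. L = 46/25 ≈ 1.8400.
Efficiency = H/L = 1.8203/1.8400 = 98.9%.

98.9%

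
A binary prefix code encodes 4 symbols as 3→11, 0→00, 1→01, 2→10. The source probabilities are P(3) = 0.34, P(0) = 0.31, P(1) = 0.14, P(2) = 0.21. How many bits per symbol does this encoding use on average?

2 bits/symbol

L̄ = Σ pᵢ·ℓᵢ = 0.34·2 + 0.31·2 + 0.14·2 + 0.21·2 = 2 bits/symbol.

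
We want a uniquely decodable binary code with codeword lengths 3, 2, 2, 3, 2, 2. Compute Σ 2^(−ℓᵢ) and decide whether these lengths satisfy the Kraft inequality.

1.25; no

With common denominator 2^3 = 8: Σ 2^(−ℓᵢ) = 1/8 + 2/8 + 2/8 + 1/8 + 2/8 + 2/8 = 10/8 = 1.25.
Kraft's inequality requires Σ ≤ 1; here Σ = 1.25 > 1, so no such prefix code exists.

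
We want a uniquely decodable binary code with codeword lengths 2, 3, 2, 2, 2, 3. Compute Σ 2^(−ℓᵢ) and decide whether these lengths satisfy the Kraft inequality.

1.25; no

With common denominator 2^3 = 8: Σ 2^(−ℓᵢ) = 2/8 + 1/8 + 2/8 + 2/8 + 2/8 + 1/8 = 10/8 = 1.25.
Kraft's inequality requires Σ ≤ 1; here Σ = 1.25 > 1, so no such prefix code exists.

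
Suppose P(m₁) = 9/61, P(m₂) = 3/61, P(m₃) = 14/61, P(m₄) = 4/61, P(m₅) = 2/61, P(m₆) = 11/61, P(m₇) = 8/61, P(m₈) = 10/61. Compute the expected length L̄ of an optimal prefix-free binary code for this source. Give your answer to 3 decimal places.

2.820 bits/symbol

Repeatedly combine the two least-probable nodes; the expected code length is the sum of the merged weights.
merge 2/61 + 3/61 → 5/61
merge 4/61 + 5/61 → 9/61
merge 8/61 + 9/61 → 17/61
merge 9/61 + 10/61 → 19/61
merge 11/61 + 14/61 → 25/61
merge 17/61 + 19/61 → 36/61
merge 25/61 + 36/61 → 1
L = 5/61 + 9/61 + 17/61 + 19/61 + 25/61 + 36/61 + 1 = 172/61 ≈ 2.820 bits/symbol.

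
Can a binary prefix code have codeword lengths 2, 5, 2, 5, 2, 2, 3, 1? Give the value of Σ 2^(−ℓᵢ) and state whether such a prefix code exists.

1.6875; no

With common denominator 2^5 = 32: Σ 2^(−ℓᵢ) = 8/32 + 1/32 + 8/32 + 1/32 + 8/32 + 8/32 + 4/32 + 16/32 = 54/32 = 1.6875.
Kraft's inequality requires Σ ≤ 1; here Σ = 1.6875 > 1, so no such prefix code exists.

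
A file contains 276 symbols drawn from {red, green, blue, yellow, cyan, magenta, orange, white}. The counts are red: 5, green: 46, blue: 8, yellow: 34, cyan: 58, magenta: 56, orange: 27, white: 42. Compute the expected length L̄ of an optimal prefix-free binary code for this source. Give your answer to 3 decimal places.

Probabilities are the counts divided by 276.
Repeatedly combine the two least-probable nodes; the expected code length is the sum of the merged weights.
merge 5/276 + 2/69 → 13/276
merge 13/276 + 9/92 → 10/69
merge 17/138 + 10/69 → 37/138
merge 7/46 + 1/6 → 22/69
merge 14/69 + 29/138 → 19/46
merge 37/138 + 22/69 → 27/46
merge 19/46 + 27/46 → 1
L = 13/276 + 10/69 + 37/138 + 22/69 + 19/46 + 27/46 + 1 = 767/276 ≈ 2.779 bits/symbol.

2.779 bits/symbol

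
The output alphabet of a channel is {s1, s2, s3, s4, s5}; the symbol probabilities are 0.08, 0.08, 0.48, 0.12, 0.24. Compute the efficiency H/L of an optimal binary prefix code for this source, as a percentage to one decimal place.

Entropy H = −Σ p log₂ p ≈ 1.9525 bits.
Huffman merges: 2/25+2/25→4/25; 3/25+4/25→7/25; 6/25+7/25→13/25; 12/25+13/25→1. L = 49/25 ≈ 1.9600.
Efficiency = H/L = 1.9525/1.9600 = 99.6%.

99.6%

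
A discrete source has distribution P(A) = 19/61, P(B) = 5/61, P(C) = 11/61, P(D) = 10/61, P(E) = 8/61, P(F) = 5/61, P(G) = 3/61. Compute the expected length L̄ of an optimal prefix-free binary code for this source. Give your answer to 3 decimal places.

2.639 bits/symbol

Repeatedly combine the two least-probable nodes; the expected code length is the sum of the merged weights.
merge 3/61 + 5/61 → 8/61
merge 5/61 + 8/61 → 13/61
merge 8/61 + 10/61 → 18/61
merge 11/61 + 13/61 → 24/61
merge 18/61 + 19/61 → 37/61
merge 24/61 + 37/61 → 1
L = 8/61 + 13/61 + 18/61 + 24/61 + 37/61 + 1 = 161/61 ≈ 2.639 bits/symbol.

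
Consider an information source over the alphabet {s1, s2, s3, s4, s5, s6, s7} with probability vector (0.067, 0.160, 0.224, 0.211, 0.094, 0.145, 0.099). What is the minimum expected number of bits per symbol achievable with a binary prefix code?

Repeatedly combine the two least-probable nodes; the expected code length is the sum of the merged weights.
merge 67/1000 + 47/500 → 161/1000
merge 99/1000 + 29/200 → 61/250
merge 4/25 + 161/1000 → 321/1000
merge 211/1000 + 28/125 → 87/200
merge 61/250 + 321/1000 → 113/200
merge 87/200 + 113/200 → 1
L = 161/1000 + 61/250 + 321/1000 + 87/200 + 113/200 + 1 = 1363/500 = 2.726 bits/symbol.

2.726 bits/symbol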